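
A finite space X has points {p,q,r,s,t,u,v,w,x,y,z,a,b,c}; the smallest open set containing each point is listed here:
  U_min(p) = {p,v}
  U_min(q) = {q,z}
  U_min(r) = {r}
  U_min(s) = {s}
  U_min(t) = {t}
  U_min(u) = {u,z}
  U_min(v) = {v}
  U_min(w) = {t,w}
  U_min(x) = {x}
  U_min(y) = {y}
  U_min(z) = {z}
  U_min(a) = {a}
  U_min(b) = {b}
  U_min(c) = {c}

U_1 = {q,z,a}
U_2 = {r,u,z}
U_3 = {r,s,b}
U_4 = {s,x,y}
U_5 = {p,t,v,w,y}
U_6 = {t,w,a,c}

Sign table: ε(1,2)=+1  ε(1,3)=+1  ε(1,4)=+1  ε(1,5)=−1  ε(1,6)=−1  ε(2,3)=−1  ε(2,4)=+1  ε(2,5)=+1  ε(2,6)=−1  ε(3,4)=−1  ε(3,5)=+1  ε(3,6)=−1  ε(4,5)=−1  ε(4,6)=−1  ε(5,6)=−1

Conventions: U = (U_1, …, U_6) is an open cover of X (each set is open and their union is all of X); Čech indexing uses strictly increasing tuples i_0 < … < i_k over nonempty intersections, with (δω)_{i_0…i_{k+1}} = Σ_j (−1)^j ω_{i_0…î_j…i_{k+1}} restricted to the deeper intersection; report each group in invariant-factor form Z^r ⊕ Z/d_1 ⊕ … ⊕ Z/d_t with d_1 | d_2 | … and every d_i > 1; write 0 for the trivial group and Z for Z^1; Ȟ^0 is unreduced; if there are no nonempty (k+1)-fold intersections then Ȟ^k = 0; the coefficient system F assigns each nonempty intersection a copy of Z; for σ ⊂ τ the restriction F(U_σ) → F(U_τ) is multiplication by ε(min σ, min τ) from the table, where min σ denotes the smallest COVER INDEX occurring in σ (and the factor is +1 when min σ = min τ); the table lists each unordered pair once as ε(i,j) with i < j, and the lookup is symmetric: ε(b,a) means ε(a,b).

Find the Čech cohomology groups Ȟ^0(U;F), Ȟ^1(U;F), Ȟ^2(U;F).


Ȟ^0 ≅ 0; Ȟ^1 ≅ Z/2; Ȟ^2 ≅ 0

intersection data:
  U12={z} U16={a} U23={r} U34={s} U45={y} U56={t,w}
C dims 6,6; δ0: rk 6, SNF 1^5·2
Ȟ^0 = (6 − 6) − 0 = 0, so Ȟ^0 ≅ 0
Ȟ^1 = (6 − 0) − 6 = 0 plus torsion [2], so Ȟ^1 ≅ Z/2
Ȟ^2 = (0 − 0) − 0 = 0, so Ȟ^2 ≅ 0


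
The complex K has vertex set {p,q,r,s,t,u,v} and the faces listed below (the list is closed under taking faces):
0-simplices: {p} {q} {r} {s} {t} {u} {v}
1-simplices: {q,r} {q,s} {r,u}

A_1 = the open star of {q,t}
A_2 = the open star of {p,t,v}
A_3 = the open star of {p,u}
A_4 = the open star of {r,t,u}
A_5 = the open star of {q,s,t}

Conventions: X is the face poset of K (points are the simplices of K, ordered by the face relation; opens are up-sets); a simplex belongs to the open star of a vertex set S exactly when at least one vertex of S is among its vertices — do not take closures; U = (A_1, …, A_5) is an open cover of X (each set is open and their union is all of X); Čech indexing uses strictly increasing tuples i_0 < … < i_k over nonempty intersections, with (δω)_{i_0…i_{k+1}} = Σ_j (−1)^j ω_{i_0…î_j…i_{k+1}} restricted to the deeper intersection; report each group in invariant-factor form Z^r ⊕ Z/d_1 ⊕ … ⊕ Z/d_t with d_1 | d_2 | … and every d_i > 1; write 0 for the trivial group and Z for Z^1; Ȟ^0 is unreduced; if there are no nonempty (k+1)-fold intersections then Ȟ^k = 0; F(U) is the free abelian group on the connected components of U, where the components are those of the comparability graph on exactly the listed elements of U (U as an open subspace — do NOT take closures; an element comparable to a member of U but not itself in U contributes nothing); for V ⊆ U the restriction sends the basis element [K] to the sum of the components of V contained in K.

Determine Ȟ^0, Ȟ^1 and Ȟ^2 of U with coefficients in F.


nonempty intersections:
  A1={{q},{t},{q,r},{q,s}} A2={{p},{t},{v}} A3={{p},{u},{r,u}} A4={{r},{t},{u},{q,r},{r,u}} A5={{q},{s},{t},{q,r},{q,s}}
  A12={{t}} A14={{t},{q,r}} A15={{q},{t},{q,r},{q,s}} A23={{p}} A24={{t}} A25={{t}} A34={{u},{r,u}} A45={{t},{q,r}}
  A124={{t}} A125={{t}} A145={{t},{q,r}} A245={{t}}
  A1245={{t}}
components per intersection:
  A1: {{q},{q,r},{q,s}} {{t}}
  A2: {{p}} {{t}} {{v}}
  A3: {{p}} {{u},{r,u}}
  A4: {{r},{u},{q,r},{r,u}} {{t}}
  A5: {{q},{s},{q,r},{q,s}} {{t}}
  A12: {{t}}
  A14: {{t}} {{q,r}}
  A15: {{q},{q,r},{q,s}} {{t}}
  A23: {{p}}
  A24: {{t}}
  A25: {{t}}
  A34: {{u},{r,u}}
  A45: {{t}} {{q,r}}
  A124: {{t}}
  A125: {{t}}
  A145: {{t}} {{q,r}}
  A245: {{t}}
  A1245: {{t}}
C dims 11,11,5,1; δ0: rk 7, SNF 1^7; δ1: rk 4, SNF 1^4; δ2: rk 1, SNF 1^1
Ȟ^0: (11−7)−0=4 ⇒ Z^4
Ȟ^1: (11−4)−7=0 ⇒ 0
Ȟ^2: (5−1)−4=0 ⇒ 0

Ȟ^0 = Z^4; Ȟ^1 = 0; Ȟ^2 = 0


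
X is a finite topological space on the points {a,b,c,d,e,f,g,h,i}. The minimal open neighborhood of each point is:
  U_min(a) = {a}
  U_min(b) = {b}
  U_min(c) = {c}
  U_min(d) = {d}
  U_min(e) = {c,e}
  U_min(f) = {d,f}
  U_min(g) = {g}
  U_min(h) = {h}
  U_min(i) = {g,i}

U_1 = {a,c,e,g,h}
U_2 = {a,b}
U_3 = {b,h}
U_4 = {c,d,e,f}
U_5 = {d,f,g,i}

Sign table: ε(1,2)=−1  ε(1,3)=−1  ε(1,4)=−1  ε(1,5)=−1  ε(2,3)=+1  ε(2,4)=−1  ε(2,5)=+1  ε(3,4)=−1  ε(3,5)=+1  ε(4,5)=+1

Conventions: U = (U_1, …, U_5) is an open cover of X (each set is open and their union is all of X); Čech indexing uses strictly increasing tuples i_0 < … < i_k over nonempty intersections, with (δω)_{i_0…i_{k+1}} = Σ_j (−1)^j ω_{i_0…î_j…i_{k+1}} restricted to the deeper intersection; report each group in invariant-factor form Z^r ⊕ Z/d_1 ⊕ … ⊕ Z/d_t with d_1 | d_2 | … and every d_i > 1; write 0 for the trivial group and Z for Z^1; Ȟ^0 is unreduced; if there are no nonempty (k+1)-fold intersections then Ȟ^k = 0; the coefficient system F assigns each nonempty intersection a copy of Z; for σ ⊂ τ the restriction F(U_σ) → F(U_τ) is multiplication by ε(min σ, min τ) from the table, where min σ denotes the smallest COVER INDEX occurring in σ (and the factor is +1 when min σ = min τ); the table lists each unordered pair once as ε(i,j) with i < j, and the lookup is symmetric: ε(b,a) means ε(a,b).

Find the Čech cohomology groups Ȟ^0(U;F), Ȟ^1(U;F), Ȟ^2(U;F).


nonempty intersections:
  U12={a} U13={h} U14={c,e} U15={g} U23={b} U45={d,f}
C dims 5,6; δ0: rk 4, SNF 1^4
Ȟ^0: (5−4)−0=1 ⇒ Z
Ȟ^1: (6−0)−4=2 ⇒ Z^2
Ȟ^2: (0−0)−0=0 ⇒ 0

Ȟ^0(U;F) ≅ Z,  Ȟ^1(U;F) ≅ Z^2,  Ȟ^2(U;F) ≅ 0


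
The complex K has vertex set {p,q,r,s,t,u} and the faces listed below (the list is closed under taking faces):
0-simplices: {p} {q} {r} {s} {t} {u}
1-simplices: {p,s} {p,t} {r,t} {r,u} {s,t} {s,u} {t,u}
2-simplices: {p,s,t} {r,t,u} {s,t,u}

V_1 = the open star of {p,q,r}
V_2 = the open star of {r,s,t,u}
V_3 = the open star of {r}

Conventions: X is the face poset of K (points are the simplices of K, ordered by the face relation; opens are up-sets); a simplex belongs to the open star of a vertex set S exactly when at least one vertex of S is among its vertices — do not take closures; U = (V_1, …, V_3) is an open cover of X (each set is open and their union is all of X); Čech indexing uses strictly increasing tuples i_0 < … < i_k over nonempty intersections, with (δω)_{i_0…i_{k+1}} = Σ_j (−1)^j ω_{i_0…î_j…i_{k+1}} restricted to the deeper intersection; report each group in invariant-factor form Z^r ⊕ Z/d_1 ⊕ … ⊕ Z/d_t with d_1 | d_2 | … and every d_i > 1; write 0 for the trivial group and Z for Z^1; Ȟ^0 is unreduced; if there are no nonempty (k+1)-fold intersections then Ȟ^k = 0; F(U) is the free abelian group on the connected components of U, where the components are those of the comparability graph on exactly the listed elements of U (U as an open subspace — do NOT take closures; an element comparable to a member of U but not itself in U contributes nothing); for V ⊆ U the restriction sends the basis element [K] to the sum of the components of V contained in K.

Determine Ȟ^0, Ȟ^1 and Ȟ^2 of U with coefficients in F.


nonempty intersections:
  V1={{p},{q},{r},{p,s},{p,t},{r,t},{r,u},{p,s,t},{r,t,u}} V2={{r},{s},{t},{u},{p,s},{p,t},{r,t},{r,u},{s,t},{s,u},{t,u},{p,s,t},{r,t,u},{s,t,u}} V3={{r},{r,t},{r,u},{r,t,u}}
  V12={{r},{p,s},{p,t},{r,t},{r,u},{p,s,t},{r,t,u}} V13={{r},{r,t},{r,u},{r,t,u}} V23={{r},{r,t},{r,u},{r,t,u}}
  V123={{r},{r,t},{r,u},{r,t,u}}
components per intersection:
  V1: {{p},{p,s},{p,t},{p,s,t}} {{q}} {{r},{r,t},{r,u},{r,t,u}}
  V2: {{r},{s},{t},{u},{p,s},{p,t},{r,t},{r,u},{s,t},{s,u},{t,u},{p,s,t},{r,t,u},{s,t,u}}
  V3: {{r},{r,t},{r,u},{r,t,u}}
  V12: {{r},{r,t},{r,u},{r,t,u}} {{p,s},{p,t},{p,s,t}}
  V13: {{r},{r,t},{r,u},{r,t,u}}
  V23: {{r},{r,t},{r,u},{r,t,u}}
  V123: {{r},{r,t},{r,u},{r,t,u}}
C dims 5,4,1; δ0: rk 3, SNF 1^3; δ1: rk 1, SNF 1^1
Ȟ^0: (5−3)−0=2 ⇒ Z^2
Ȟ^1: (4−1)−3=0 ⇒ 0
Ȟ^2: (1−0)−1=0 ⇒ 0

Ȟ^0(U;F) ≅ Z^2, Ȟ^1(U;F) ≅ 0 and Ȟ^2(U;F) ≅ 0


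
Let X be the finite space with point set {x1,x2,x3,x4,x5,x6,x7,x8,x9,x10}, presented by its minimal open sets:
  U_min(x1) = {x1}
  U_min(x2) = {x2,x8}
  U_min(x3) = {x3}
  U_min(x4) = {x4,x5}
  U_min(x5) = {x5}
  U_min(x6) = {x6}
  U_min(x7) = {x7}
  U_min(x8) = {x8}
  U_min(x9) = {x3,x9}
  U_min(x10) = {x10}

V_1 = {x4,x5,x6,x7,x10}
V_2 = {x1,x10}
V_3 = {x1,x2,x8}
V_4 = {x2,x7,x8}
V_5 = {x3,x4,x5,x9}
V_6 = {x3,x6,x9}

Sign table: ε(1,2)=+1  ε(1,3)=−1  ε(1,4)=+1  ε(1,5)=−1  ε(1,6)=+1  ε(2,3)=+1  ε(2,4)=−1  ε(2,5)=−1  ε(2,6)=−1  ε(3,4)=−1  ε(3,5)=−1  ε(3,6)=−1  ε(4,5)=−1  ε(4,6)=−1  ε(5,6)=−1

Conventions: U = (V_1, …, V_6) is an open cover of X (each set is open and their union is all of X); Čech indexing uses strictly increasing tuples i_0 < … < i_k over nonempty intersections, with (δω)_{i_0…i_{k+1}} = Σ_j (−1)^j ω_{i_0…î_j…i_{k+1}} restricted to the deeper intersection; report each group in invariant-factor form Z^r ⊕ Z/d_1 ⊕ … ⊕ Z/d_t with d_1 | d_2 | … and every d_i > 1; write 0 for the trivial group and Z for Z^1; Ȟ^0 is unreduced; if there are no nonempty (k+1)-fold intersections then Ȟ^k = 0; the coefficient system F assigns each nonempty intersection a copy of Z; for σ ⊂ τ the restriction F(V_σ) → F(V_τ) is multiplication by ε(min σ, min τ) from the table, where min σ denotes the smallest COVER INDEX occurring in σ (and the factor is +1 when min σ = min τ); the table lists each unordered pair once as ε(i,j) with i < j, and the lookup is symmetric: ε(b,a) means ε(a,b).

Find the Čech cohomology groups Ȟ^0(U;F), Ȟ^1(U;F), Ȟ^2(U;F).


intersection data:
  V12={x10} V14={x7} V15={x4,x5} V16={x6} V23={x1} V34={x2,x8} V56={x3,x9}
C dims 6,7; δ0: rk 6, SNF 1^5·2
Ȟ^0 = (6 − 6) − 0 = 0, so Ȟ^0 ≅ 0
Ȟ^1 = (7 − 0) − 6 = 1 plus torsion [2], so Ȟ^1 ≅ Z ⊕ Z/2
Ȟ^2 = (0 − 0) − 0 = 0, so Ȟ^2 ≅ 0

Ȟ^0(U;F) ≅ 0, Ȟ^1(U;F) ≅ Z ⊕ Z/2 and Ȟ^2(U;F) ≅ 0


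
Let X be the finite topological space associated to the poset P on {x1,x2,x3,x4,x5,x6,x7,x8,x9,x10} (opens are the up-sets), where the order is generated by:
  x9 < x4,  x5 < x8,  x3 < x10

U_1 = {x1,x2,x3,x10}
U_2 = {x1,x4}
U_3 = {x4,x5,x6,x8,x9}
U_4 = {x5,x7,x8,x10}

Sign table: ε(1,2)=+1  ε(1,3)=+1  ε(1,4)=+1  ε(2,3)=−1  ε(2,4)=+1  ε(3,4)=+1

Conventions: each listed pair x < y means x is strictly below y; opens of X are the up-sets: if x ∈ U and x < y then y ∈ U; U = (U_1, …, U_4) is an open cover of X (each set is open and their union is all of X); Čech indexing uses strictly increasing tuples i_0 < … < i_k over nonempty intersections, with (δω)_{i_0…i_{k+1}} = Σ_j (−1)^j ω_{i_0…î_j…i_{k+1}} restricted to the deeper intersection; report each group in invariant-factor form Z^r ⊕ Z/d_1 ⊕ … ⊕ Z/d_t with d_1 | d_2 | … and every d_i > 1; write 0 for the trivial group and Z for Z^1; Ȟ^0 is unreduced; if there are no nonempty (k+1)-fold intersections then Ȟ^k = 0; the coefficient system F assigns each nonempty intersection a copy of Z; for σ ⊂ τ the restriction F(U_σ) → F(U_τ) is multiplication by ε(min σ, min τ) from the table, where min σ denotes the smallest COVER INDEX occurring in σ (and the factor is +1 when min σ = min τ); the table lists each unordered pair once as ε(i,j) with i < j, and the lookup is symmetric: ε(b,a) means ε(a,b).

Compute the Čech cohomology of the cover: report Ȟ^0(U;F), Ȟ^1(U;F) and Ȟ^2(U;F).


nerve simplices:
  U12={x1} U14={x10} U23={x4} U34={x5,x8}
C dims 4,4; δ0: rk 4, SNF 1^3·2
degree 0: 4−4−0 = 0 → Ȟ^0 ≅ 0
degree 1: 4−0−4 = 0 plus torsion [2] → Ȟ^1 ≅ Z/2
degree 2: 0−0−0 = 0 → Ȟ^2 ≅ 0

Ȟ^0(U;F) ≅ 0, Ȟ^1(U;F) ≅ Z/2, Ȟ^2(U;F) ≅ 0


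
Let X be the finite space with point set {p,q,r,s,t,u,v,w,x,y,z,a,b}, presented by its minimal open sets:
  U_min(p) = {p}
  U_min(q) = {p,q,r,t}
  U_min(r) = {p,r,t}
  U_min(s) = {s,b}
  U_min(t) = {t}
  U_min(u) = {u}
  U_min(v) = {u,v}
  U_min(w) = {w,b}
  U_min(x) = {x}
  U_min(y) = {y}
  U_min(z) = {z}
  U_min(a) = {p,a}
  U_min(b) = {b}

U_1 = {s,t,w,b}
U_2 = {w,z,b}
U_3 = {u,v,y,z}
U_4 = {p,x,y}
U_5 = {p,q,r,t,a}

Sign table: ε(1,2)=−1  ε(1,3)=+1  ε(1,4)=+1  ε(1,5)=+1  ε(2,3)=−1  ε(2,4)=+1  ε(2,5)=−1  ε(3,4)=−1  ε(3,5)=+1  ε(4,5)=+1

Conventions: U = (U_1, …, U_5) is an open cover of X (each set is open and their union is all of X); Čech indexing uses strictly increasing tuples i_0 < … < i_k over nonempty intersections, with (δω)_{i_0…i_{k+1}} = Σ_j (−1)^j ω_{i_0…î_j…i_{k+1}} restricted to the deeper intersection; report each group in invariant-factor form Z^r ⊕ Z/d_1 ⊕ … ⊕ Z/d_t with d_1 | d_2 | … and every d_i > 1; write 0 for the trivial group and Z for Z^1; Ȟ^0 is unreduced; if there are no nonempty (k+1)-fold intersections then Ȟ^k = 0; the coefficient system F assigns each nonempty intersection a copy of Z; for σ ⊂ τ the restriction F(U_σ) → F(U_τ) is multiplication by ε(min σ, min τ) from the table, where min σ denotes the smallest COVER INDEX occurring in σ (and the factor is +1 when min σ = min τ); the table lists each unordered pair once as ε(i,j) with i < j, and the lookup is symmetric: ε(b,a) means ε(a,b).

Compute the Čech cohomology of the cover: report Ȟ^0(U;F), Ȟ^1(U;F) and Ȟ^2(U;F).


nerve of the cover:
  U12={w,b} U15={t} U23={z} U34={y} U45={p}
C dims 5,5; δ0: rk 5, SNF 1^4·2
Ȟ^0 = (5 − 5) − 0 = 0, so Ȟ^0 ≅ 0
Ȟ^1 = (5 − 0) − 5 = 0 plus torsion [2], so Ȟ^1 ≅ Z/2
Ȟ^2 = (0 − 0) − 0 = 0, so Ȟ^2 ≅ 0

Ȟ^0(U;F) ≅ 0; Ȟ^1(U;F) ≅ Z/2; Ȟ^2(U;F) ≅ 0


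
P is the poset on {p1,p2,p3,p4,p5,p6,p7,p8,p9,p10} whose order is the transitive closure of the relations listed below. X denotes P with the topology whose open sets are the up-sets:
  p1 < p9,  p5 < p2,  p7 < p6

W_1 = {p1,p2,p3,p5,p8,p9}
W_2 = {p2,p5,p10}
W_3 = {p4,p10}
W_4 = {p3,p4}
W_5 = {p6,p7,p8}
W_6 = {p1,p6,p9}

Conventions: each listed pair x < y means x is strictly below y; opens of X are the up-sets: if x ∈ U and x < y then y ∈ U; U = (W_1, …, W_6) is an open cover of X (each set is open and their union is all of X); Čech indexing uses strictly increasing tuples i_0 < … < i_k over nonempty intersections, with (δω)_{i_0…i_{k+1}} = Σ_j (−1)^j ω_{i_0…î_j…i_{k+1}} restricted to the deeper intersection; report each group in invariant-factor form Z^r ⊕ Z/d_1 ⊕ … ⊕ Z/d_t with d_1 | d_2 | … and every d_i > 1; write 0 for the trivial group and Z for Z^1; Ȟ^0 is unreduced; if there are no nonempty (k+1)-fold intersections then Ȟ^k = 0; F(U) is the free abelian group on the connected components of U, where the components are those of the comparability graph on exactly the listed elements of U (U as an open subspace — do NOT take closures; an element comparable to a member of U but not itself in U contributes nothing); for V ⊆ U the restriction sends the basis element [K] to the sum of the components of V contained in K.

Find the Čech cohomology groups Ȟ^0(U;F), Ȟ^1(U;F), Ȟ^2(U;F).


Ȟ^0 = Z^7,  Ȟ^1 = 0,  Ȟ^2 = 0

nerve of the cover:
  W12={p2,p5} W14={p3} W15={p8} W16={p1,p9} W23={p10} W34={p4} W56={p6}
components per intersection:
  W1: {p1,p9} {p2,p5} {p3} {p8}
  W2: {p2,p5} {p10}
  W3: {p4} {p10}
  W4: {p3} {p4}
  W5: {p6,p7} {p8}
  W6: {p1,p9} {p6}
  W12: {p2,p5}
  W14: {p3}
  W15: {p8}
  W16: {p1,p9}
  W23: {p10}
  W34: {p4}
  W56: {p6}
C dims 14,7; δ0: rk 7, SNF 1^7
Ȟ^0 = (14 − 7) − 0 = 7, so Ȟ^0 ≅ Z^7
Ȟ^1 = (7 − 0) − 7 = 0, so Ȟ^1 ≅ 0
Ȟ^2 = (0 − 0) − 0 = 0, so Ȟ^2 ≅ 0


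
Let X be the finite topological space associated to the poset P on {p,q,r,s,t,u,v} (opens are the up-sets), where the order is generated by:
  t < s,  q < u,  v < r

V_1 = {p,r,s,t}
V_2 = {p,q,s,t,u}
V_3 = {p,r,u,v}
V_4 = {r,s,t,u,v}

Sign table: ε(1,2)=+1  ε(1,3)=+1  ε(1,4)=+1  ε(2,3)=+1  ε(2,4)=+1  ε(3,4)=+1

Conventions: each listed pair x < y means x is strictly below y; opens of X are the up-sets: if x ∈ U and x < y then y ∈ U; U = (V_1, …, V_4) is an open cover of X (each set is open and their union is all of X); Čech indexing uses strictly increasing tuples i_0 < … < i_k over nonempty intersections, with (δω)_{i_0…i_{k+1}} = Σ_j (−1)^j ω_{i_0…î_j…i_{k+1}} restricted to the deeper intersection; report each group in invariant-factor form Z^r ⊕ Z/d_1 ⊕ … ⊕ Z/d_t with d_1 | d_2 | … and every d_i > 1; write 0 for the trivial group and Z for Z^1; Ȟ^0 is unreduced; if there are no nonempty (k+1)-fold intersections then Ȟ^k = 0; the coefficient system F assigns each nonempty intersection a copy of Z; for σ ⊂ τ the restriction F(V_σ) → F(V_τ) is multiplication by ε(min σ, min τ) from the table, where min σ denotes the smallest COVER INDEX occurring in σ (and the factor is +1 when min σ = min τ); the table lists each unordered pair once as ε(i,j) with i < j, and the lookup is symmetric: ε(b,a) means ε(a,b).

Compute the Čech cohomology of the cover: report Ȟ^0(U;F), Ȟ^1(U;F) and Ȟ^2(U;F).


nonempty overlaps:
  V12={p,s,t} V13={p,r} V14={r,s,t} V23={p,u} V24={s,t,u} V34={r,u,v}
  V123={p} V124={s,t} V134={r} V234={u}
C dims 4,6,4; δ0: rk 3, SNF 1^3; δ1: rk 3, SNF 1^3
degree 0: 4−3−0 = 1 → Ȟ^0 ≅ Z
degree 1: 6−3−3 = 0 → Ȟ^1 ≅ 0
degree 2: 4−0−3 = 1 → Ȟ^2 ≅ Z

Ȟ^0 = Z,  Ȟ^1 = 0,  Ȟ^2 = Z


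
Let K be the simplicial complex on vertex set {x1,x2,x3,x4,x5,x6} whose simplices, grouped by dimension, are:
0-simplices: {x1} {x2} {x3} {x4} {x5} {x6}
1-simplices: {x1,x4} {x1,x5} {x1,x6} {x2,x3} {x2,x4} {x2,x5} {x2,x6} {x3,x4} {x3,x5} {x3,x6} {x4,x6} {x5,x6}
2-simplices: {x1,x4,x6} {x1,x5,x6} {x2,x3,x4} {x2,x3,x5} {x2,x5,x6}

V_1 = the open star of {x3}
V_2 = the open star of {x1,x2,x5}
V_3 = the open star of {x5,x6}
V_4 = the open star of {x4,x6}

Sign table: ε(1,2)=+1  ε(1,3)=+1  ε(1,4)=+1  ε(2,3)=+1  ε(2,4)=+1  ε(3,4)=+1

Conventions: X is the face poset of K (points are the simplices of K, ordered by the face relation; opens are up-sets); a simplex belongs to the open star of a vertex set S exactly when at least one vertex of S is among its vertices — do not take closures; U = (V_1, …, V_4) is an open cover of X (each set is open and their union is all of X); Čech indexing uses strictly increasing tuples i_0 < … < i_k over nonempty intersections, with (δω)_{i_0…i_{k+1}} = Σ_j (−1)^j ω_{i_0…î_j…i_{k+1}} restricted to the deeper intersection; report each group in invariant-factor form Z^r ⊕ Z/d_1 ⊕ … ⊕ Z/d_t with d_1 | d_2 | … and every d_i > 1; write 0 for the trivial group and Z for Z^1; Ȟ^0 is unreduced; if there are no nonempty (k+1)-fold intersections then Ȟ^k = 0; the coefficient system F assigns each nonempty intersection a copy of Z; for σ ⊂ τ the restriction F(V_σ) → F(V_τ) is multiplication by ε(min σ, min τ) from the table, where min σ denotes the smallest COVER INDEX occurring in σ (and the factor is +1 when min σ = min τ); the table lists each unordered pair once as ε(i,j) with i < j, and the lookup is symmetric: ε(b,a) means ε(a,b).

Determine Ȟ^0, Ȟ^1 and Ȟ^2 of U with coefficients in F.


Ȟ^0(U;F) ≅ Z, Ȟ^1(U;F) ≅ 0 and Ȟ^2(U;F) ≅ Z

nonempty overlaps:
  V1={{x3},{x2,x3},{x3,x4},{x3,x5},{x3,x6},{x2,x3,x4},{x2,x3,x5}} V2={{x1},{x2},{x5},{x1,x4},{x1,x5},{x1,x6},{x2,x3},{x2,x4},{x2,x5},{x2,x6},{x3,x5},{x5,x6},{x1,x4,x6},{x1,x5,x6},{x2,x3,x4},{x2,x3,x5},{x2,x5,x6}} V3={{x5},{x6},{x1,x5},{x1,x6},{x2,x5},{x2,x6},{x3,x5},{x3,x6},{x4,x6},{x5,x6},{x1,x4,x6},{x1,x5,x6},{x2,x3,x5},{x2,x5,x6}} V4={{x4},{x6},{x1,x4},{x1,x6},{x2,x4},{x2,x6},{x3,x4},{x3,x6},{x4,x6},{x5,x6},{x1,x4,x6},{x1,x5,x6},{x2,x3,x4},{x2,x5,x6}}
  V12={{x2,x3},{x3,x5},{x2,x3,x4},{x2,x3,x5}} V13={{x3,x5},{x3,x6},{x2,x3,x5}} V14={{x3,x4},{x3,x6},{x2,x3,x4}} V23={{x5},{x1,x5},{x1,x6},{x2,x5},{x2,x6},{x3,x5},{x5,x6},{x1,x4,x6},{x1,x5,x6},{x2,x3,x5},{x2,x5,x6}} V24={{x1,x4},{x1,x6},{x2,x4},{x2,x6},{x5,x6},{x1,x4,x6},{x1,x5,x6},{x2,x3,x4},{x2,x5,x6}} V34={{x6},{x1,x6},{x2,x6},{x3,x6},{x4,x6},{x5,x6},{x1,x4,x6},{x1,x5,x6},{x2,x5,x6}}
  V123={{x3,x5},{x2,x3,x5}} V124={{x2,x3,x4}} V134={{x3,x6}} V234={{x1,x6},{x2,x6},{x5,x6},{x1,x4,x6},{x1,x5,x6},{x2,x5,x6}}
C dims 4,6,4; δ0: rk 3, SNF 1^3; δ1: rk 3, SNF 1^3
degree 0: 4−3−0 = 1 → Ȟ^0 ≅ Z
degree 1: 6−3−3 = 0 → Ȟ^1 ≅ 0
degree 2: 4−0−3 = 1 → Ȟ^2 ≅ Z


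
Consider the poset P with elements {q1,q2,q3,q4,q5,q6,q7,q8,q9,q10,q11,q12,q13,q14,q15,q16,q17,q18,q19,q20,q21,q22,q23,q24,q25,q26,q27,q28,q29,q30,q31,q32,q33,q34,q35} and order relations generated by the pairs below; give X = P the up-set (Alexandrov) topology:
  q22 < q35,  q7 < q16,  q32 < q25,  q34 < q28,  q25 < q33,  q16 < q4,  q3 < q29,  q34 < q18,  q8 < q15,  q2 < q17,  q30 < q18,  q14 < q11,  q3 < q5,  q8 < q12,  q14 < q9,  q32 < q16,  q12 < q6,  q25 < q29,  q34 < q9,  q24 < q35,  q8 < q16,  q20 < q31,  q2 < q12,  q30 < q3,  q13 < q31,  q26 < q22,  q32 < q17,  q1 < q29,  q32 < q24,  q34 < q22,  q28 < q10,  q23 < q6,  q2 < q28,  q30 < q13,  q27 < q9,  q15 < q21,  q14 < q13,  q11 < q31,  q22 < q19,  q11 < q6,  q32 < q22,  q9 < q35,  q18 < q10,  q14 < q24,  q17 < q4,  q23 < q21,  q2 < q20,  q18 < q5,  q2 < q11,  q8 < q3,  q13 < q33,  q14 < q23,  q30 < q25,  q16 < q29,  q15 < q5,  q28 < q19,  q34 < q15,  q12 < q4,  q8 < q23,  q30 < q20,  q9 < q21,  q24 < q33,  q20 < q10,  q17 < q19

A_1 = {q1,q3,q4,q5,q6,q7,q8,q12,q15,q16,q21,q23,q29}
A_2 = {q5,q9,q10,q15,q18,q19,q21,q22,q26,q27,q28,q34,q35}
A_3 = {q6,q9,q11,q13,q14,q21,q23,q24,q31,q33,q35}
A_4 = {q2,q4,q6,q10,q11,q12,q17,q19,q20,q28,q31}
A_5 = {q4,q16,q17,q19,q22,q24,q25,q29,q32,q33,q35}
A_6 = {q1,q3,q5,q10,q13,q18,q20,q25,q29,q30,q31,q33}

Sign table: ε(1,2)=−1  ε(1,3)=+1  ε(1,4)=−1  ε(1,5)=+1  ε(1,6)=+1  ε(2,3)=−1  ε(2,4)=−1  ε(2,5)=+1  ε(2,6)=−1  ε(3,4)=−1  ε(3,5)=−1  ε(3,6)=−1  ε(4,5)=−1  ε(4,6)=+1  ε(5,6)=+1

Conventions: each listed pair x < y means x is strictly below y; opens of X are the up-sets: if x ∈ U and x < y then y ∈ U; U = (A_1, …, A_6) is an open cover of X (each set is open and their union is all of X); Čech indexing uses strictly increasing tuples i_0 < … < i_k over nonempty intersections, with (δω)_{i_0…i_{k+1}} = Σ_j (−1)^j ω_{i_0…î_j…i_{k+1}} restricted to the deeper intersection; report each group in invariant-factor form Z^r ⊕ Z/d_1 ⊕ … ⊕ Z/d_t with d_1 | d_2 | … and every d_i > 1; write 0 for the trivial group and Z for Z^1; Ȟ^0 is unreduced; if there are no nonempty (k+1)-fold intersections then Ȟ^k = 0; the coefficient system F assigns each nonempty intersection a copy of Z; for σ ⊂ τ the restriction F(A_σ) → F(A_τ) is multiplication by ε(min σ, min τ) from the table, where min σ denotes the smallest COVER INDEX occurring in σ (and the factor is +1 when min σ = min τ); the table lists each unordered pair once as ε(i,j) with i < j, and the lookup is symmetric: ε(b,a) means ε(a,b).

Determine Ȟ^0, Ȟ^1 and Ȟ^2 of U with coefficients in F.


Ȟ^0 = 0; Ȟ^1 = Z/2; Ȟ^2 = Z

nonempty intersections:
  A12={q5,q15,q21} A13={q6,q21,q23} A14={q4,q6,q12} A15={q4,q16,q29} A16={q1,q3,q5,q29} A23={q9,q21,q35} A24={q10,q19,q28} A25={q19,q22,q35} A26={q5,q10,q18} A34={q6,q11,q31} A35={q24,q33,q35} A36={q13,q31,q33} A45={q4,q17,q19} A46={q10,q20,q31} A56={q25,q29,q33}
  A123={q21} A126={q5} A134={q6} A145={q4} A156={q29} A235={q35} A245={q19} A246={q10} A346={q31} A356={q33}
C dims 6,15,10; δ0: rk 6, SNF 1^5·2; δ1: rk 9, SNF 1^9
Ȟ^0: (6−6)−0=0 ⇒ 0
Ȟ^1: (15−9)−6=0 plus torsion [2] ⇒ Z/2
Ȟ^2: (10−0)−9=1 ⇒ Z


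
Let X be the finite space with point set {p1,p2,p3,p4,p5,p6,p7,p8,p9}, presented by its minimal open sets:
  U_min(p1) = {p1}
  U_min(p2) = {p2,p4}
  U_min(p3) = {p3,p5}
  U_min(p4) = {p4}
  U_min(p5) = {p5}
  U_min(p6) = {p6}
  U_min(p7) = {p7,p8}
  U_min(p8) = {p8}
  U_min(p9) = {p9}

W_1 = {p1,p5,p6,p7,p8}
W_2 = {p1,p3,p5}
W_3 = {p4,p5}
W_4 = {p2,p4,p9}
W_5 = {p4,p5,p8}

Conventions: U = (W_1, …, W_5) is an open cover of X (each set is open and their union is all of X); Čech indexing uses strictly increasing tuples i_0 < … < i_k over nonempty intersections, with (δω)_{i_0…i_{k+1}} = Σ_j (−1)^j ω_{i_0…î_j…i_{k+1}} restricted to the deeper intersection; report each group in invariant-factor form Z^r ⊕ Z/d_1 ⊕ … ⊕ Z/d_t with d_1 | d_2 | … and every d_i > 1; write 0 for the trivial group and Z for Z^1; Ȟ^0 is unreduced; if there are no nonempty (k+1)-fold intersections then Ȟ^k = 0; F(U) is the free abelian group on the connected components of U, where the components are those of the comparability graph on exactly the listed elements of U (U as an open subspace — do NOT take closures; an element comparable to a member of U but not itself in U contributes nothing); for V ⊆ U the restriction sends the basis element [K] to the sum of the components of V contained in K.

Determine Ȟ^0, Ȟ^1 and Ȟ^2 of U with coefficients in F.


Ȟ^0 = Z^6,  Ȟ^1 = 0,  Ȟ^2 = 0

cover nerve:
  W12={p1,p5} W13={p5} W15={p5,p8} W23={p5} W25={p5} W34={p4} W35={p4,p5} W45={p4}
  W123={p5} W125={p5} W135={p5} W235={p5} W345={p4}
  W1235={p5}
components per intersection:
  W1: {p1} {p5} {p6} {p7,p8}
  W2: {p1} {p3,p5}
  W3: {p4} {p5}
  W4: {p2,p4} {p9}
  W5: {p4} {p5} {p8}
  W12: {p1} {p5}
  W13: {p5}
  W15: {p5} {p8}
  W23: {p5}
  W25: {p5}
  W34: {p4}
  W35: {p4} {p5}
  W45: {p4}
  W123: {p5}
  W125: {p5}
  W135: {p5}
  W235: {p5}
  W345: {p4}
  W1235: {p5}
C dims 13,11,5,1; δ0: rk 7, SNF 1^7; δ1: rk 4, SNF 1^4; δ2: rk 1, SNF 1^1
Ȟ^0: (13−7)−0=6 ⇒ Z^6
Ȟ^1: (11−4)−7=0 ⇒ 0
Ȟ^2: (5−1)−4=0 ⇒ 0


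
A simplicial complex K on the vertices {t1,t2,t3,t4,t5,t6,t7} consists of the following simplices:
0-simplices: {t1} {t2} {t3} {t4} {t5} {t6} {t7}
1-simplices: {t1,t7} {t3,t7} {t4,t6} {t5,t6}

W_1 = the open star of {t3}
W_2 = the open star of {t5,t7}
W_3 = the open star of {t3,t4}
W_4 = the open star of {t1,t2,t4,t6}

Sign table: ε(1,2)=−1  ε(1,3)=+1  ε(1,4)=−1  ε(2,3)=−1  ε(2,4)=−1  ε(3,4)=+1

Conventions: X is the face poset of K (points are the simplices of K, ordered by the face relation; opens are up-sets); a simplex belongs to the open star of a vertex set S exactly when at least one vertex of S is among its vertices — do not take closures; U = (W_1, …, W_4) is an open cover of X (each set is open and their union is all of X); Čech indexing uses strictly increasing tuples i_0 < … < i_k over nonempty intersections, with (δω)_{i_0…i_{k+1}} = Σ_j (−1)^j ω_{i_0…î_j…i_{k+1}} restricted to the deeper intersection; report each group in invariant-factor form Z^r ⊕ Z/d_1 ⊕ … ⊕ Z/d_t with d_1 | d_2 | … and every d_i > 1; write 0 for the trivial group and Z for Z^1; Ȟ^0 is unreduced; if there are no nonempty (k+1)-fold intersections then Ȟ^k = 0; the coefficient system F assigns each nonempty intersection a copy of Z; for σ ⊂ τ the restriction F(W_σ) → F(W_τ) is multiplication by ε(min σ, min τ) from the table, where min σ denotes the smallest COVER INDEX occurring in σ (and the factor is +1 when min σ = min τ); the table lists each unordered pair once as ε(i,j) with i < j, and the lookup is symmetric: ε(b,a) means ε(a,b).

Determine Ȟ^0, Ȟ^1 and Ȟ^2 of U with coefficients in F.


nonempty overlaps:
  W1={{t3},{t3,t7}} W2={{t5},{t7},{t1,t7},{t3,t7},{t5,t6}} W3={{t3},{t4},{t3,t7},{t4,t6}} W4={{t1},{t2},{t4},{t6},{t1,t7},{t4,t6},{t5,t6}}
  W12={{t3,t7}} W13={{t3},{t3,t7}} W23={{t3,t7}} W24={{t1,t7},{t5,t6}} W34={{t4},{t4,t6}}
  W123={{t3,t7}}
C dims 4,5,1; δ0: rk 3, SNF 1^3; δ1: rk 1, SNF 1^1
degree 0: 4−3−0 = 1 → Ȟ^0 ≅ Z
degree 1: 5−1−3 = 1 → Ȟ^1 ≅ Z
degree 2: 1−0−1 = 0 → Ȟ^2 ≅ 0

Ȟ^0 = Z,  Ȟ^1 = Z,  Ȟ^2 = 0


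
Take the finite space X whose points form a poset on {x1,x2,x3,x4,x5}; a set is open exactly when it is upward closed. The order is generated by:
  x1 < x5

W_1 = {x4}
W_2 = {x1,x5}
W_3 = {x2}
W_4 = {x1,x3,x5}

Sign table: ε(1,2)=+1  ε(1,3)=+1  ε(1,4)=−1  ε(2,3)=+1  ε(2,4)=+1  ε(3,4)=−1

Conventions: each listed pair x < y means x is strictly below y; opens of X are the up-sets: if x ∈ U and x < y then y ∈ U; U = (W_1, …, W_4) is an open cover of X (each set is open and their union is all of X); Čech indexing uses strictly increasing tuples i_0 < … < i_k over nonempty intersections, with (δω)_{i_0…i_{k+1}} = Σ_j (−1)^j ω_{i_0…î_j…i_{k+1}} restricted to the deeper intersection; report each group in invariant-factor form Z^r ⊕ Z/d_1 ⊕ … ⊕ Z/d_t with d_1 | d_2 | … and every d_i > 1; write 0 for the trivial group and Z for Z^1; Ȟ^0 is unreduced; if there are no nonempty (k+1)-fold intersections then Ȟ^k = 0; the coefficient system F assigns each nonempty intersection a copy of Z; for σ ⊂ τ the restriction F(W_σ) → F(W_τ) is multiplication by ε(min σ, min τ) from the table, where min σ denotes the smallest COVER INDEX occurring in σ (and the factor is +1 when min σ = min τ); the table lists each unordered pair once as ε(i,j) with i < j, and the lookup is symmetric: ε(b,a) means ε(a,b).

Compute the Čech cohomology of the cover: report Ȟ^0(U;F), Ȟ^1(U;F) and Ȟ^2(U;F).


nonempty overlaps:
  W24={x1,x5}
C dims 4,1; δ0: rk 1, SNF 1^1
degree 0: 4−1−0 = 3 → Ȟ^0 ≅ Z^3
degree 1: 1−0−1 = 0 → Ȟ^1 ≅ 0
degree 2: 0−0−0 = 0 → Ȟ^2 ≅ 0

Ȟ^0 ≅ Z^3, Ȟ^1 ≅ 0 and Ȟ^2 ≅ 0


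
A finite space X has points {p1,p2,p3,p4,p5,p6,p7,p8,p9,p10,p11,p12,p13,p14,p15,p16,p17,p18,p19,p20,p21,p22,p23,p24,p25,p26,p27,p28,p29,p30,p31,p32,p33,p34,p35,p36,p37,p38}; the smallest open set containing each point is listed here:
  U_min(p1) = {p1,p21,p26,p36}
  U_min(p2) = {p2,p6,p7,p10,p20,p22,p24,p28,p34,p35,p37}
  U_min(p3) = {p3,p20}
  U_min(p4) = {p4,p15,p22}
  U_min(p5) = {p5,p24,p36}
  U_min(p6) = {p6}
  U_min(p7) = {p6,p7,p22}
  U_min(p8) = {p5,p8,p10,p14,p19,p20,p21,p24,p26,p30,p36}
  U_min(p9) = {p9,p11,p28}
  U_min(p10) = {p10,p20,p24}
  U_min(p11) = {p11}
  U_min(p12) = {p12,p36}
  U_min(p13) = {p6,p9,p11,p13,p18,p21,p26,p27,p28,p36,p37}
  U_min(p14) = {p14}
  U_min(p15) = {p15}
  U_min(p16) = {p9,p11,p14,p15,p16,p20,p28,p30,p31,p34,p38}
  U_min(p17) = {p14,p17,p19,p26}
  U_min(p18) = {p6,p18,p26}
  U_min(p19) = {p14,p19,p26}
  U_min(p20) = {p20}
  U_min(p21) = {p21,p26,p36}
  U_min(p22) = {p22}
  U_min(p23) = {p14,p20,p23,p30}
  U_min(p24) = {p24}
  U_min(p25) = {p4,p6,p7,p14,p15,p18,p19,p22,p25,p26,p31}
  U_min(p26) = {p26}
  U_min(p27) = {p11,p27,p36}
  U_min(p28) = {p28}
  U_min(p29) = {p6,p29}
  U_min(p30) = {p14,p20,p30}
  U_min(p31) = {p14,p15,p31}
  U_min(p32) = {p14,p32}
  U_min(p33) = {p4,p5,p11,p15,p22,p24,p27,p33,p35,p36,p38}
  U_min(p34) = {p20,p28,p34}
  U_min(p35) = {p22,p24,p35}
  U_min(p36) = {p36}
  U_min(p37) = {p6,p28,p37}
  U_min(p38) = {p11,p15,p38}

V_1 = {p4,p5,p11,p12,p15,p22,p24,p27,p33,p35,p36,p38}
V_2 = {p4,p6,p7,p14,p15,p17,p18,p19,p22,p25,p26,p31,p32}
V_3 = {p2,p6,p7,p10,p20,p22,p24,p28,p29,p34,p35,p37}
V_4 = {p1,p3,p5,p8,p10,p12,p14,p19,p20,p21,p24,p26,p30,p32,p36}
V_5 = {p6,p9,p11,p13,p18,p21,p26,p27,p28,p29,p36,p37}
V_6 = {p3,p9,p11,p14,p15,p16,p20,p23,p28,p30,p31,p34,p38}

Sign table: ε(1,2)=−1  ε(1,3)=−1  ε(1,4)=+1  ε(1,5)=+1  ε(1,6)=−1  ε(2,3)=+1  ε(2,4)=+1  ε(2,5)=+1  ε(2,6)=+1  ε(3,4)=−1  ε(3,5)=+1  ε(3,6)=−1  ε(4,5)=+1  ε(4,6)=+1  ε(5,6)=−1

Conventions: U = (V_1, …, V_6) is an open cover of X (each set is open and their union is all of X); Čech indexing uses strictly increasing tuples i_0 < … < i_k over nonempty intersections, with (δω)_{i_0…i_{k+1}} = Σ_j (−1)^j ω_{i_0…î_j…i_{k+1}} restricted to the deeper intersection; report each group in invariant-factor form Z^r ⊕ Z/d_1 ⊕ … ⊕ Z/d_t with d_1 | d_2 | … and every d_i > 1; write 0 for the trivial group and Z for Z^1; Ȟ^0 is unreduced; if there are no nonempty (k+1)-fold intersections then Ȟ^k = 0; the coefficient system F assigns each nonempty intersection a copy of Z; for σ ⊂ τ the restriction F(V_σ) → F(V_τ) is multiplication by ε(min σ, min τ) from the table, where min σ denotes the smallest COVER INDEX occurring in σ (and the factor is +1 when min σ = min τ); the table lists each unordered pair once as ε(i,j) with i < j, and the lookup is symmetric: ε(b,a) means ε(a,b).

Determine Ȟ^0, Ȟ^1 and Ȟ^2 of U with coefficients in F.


nonempty overlaps:
  V12={p4,p15,p22} V13={p22,p24,p35} V14={p5,p12,p24,p36} V15={p11,p27,p36} V16={p11,p15,p38} V23={p6,p7,p22} V24={p14,p19,p26,p32} V25={p6,p18,p26} V26={p14,p15,p31} V34={p10,p20,p24} V35={p6,p28,p29,p37} V36={p20,p28,p34} V45={p21,p26,p36} V46={p3,p14,p20,p30} V56={p9,p11,p28}
  V123={p22} V126={p15} V134={p24} V145={p36} V156={p11} V235={p6} V245={p26} V246={p14} V346={p20} V356={p28}
C dims 6,15,10; δ0: rk 6, SNF 1^5·2; δ1: rk 9, SNF 1^9
degree 0: 6−6−0 = 0 → Ȟ^0 ≅ 0
degree 1: 15−9−6 = 0 plus torsion [2] → Ȟ^1 ≅ Z/2
degree 2: 10−0−9 = 1 → Ȟ^2 ≅ Z

Ȟ^0(U;F) ≅ 0, Ȟ^1(U;F) ≅ Z/2, Ȟ^2(U;F) ≅ Z


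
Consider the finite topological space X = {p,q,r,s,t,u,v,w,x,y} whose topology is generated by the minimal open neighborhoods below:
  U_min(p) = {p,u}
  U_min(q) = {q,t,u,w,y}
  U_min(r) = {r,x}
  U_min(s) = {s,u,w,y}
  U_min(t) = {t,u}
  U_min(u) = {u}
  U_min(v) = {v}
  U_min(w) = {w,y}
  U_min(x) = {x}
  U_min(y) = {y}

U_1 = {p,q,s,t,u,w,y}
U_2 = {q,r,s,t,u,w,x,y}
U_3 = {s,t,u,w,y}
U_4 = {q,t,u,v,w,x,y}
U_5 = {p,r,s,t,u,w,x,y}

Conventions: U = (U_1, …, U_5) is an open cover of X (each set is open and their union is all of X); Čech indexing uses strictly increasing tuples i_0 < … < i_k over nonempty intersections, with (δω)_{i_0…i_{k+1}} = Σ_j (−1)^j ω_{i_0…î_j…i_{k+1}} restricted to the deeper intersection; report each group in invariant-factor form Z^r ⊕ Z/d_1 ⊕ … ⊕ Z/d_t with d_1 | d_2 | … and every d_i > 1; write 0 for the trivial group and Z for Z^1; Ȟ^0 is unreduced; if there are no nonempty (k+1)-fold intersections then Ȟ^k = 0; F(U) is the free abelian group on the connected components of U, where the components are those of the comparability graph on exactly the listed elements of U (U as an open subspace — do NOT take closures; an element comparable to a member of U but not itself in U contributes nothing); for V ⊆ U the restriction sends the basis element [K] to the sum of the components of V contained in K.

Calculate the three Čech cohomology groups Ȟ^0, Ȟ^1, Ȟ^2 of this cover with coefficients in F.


nerve of the cover:
  U12={q,s,t,u,w,y} U13={s,t,u,w,y} U14={q,t,u,w,y} U15={p,s,t,u,w,y} U23={s,t,u,w,y} U24={q,t,u,w,x,y} U25={r,s,t,u,w,x,y} U34={t,u,w,y} U35={s,t,u,w,y} U45={t,u,w,x,y}
  U123={s,t,u,w,y} U124={q,t,u,w,y} U125={s,t,u,w,y} U134={t,u,w,y} U135={s,t,u,w,y} U145={t,u,w,y} U234={t,u,w,y} U235={s,t,u,w,y} U245={t,u,w,x,y} U345={t,u,w,y}
  U1234={t,u,w,y} U1235={s,t,u,w,y} U1245={t,u,w,y} U1345={t,u,w,y} U2345={t,u,w,y}
  U12345={t,u,w,y}
components per intersection:
  U1: {p,q,s,t,u,w,y}
  U2: {q,s,t,u,w,y} {r,x}
  U3: {s,t,u,w,y}
  U4: {q,t,u,w,y} {v} {x}
  U5: {p,s,t,u,w,y} {r,x}
  U12: {q,s,t,u,w,y}
  U13: {s,t,u,w,y}
  U14: {q,t,u,w,y}
  U15: {p,s,t,u,w,y}
  U23: {s,t,u,w,y}
  U24: {q,t,u,w,y} {x}
  U25: {r,x} {s,t,u,w,y}
  U34: {t,u} {w,y}
  U35: {s,t,u,w,y}
  U45: {t,u} {w,y} {x}
  U123: {s,t,u,w,y}
  U124: {q,t,u,w,y}
  U125: {s,t,u,w,y}
  U134: {t,u} {w,y}
  U135: {s,t,u,w,y}
  U145: {t,u} {w,y}
  U234: {t,u} {w,y}
  U235: {s,t,u,w,y}
  U245: {t,u} {w,y} {x}
  U345: {t,u} {w,y}
  U1234: {t,u} {w,y}
  U1235: {s,t,u,w,y}
  U1245: {t,u} {w,y}
  U1345: {t,u} {w,y}
  U2345: {t,u} {w,y}
  U12345: {t,u} {w,y}
C dims 9,15,16,9; δ0: rk 6, SNF 1^6; δ1: rk 9, SNF 1^9; δ2: rk 7, SNF 1^7
Ȟ^0 = (9 − 6) − 0 = 3, so Ȟ^0 ≅ Z^3
Ȟ^1 = (15 − 9) − 6 = 0, so Ȟ^1 ≅ 0
Ȟ^2 = (16 − 7) − 9 = 0, so Ȟ^2 ≅ 0

Ȟ^0(U;F) ≅ Z^3; Ȟ^1(U;F) ≅ 0; Ȟ^2(U;F) ≅ 0


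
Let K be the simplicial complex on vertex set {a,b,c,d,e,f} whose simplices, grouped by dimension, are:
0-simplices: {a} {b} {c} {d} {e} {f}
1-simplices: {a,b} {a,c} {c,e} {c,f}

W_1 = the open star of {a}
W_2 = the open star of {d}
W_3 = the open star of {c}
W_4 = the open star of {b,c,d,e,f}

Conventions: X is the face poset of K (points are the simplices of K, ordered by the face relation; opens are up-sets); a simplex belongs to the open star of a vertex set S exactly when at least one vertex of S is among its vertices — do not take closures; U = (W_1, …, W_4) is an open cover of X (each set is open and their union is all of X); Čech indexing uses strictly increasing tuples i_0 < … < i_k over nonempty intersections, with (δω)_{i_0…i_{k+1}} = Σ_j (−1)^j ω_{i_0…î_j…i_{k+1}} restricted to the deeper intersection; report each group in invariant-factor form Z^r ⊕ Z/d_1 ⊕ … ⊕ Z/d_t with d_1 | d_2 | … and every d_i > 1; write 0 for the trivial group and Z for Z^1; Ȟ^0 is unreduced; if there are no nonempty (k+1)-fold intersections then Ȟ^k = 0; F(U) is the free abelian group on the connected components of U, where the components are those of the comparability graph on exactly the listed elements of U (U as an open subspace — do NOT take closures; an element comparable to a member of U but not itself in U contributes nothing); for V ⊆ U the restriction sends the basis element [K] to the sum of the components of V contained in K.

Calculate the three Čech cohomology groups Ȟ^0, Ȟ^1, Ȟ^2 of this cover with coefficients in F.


Ȟ^0(U;F) ≅ Z^2, Ȟ^1(U;F) ≅ 0, Ȟ^2(U;F) ≅ 0

cover nerve:
  W1={{a},{a,b},{a,c}} W2={{d}} W3={{c},{a,c},{c,e},{c,f}} W4={{b},{c},{d},{e},{f},{a,b},{a,c},{c,e},{c,f}}
  W13={{a,c}} W14={{a,b},{a,c}} W24={{d}} W34={{c},{a,c},{c,e},{c,f}}
  W134={{a,c}}
components per intersection:
  W1: {{a},{a,b},{a,c}}
  W2: {{d}}
  W3: {{c},{a,c},{c,e},{c,f}}
  W4: {{b},{a,b}} {{c},{e},{f},{a,c},{c,e},{c,f}} {{d}}
  W13: {{a,c}}
  W14: {{a,b}} {{a,c}}
  W24: {{d}}
  W34: {{c},{a,c},{c,e},{c,f}}
  W134: {{a,c}}
C dims 6,5,1; δ0: rk 4, SNF 1^4; δ1: rk 1, SNF 1^1
Ȟ^0: (6−4)−0=2 ⇒ Z^2
Ȟ^1: (5−1)−4=0 ⇒ 0
Ȟ^2: (1−0)−1=0 ⇒ 0


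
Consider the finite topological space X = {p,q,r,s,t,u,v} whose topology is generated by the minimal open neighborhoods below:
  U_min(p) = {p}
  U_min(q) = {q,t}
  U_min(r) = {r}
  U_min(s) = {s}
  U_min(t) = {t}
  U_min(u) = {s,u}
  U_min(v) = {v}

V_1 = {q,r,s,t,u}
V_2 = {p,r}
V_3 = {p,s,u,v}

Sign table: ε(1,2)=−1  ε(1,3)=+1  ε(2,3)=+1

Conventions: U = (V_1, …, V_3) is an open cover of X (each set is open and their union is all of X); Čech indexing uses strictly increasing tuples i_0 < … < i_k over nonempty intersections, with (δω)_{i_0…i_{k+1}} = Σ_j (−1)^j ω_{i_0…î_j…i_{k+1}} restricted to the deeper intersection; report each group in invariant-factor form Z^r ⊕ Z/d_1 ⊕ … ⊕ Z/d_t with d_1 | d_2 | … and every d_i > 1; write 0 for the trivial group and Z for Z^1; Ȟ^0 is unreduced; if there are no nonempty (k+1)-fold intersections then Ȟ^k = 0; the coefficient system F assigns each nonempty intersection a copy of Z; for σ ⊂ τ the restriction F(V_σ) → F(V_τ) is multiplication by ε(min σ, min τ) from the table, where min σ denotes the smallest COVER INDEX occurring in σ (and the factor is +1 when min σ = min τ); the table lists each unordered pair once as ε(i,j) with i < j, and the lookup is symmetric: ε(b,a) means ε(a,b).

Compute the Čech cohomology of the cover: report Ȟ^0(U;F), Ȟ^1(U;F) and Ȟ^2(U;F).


Ȟ^0 = 0,  Ȟ^1 = Z/2,  Ȟ^2 = 0

nerve simplices:
  V12={r} V13={s,u} V23={p}
C dims 3,3; δ0: rk 3, SNF 1^2·2
degree 0: 3−3−0 = 0 → Ȟ^0 ≅ 0
degree 1: 3−0−3 = 0 plus torsion [2] → Ȟ^1 ≅ Z/2
degree 2: 0−0−0 = 0 → Ȟ^2 ≅ 0
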